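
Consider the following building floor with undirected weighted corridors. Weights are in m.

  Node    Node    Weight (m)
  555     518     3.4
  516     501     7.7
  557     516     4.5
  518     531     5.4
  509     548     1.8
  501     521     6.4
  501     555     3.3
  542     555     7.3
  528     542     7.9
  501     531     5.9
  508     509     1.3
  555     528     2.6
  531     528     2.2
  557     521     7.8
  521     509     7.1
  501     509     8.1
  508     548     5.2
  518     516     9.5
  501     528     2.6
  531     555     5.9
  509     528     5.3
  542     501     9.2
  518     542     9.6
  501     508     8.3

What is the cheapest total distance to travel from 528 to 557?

Running Dijkstra from 528:
528: 0
531: 2.2  (via 528)
555: 2.6  (via 528)
501: 2.6  (via 528)
509: 5.3  (via 528)
518: 6  (via 555)
508: 6.6  (via 509)
548: 7.1  (via 509)
542: 7.9  (via 528)
521: 9  (via 501)
516: 10.3  (via 501)
557: 14.8  (via 516)
Shortest route: 528 → 501 → 516 → 557 = 14.8 m.

14.8 m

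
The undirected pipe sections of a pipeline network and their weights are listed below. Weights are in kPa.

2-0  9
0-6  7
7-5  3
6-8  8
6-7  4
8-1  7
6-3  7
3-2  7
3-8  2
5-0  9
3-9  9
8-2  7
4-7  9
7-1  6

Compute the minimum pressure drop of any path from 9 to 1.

18 kPa

Running Dijkstra from 9:
9: 0
3: 9  (via 9)
8: 11  (via 3)
2: 16  (via 3)
6: 16  (via 3)
1: 18  (via 8)
Shortest route: 9 → 3 → 8 → 1 = 18 kPa.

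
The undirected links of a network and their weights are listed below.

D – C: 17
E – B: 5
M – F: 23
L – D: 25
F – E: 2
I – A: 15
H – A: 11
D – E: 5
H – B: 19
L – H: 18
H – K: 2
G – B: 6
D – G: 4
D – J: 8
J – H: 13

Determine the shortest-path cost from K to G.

Running Dijkstra from K:
K: 0
H: 2  (via K)
A: 13  (via H)
J: 15  (via H)
L: 20  (via H)
B: 21  (via H)
D: 23  (via J)
E: 26  (via B)
G: 27  (via B)
Shortest route: K–H–B–G = 27.

27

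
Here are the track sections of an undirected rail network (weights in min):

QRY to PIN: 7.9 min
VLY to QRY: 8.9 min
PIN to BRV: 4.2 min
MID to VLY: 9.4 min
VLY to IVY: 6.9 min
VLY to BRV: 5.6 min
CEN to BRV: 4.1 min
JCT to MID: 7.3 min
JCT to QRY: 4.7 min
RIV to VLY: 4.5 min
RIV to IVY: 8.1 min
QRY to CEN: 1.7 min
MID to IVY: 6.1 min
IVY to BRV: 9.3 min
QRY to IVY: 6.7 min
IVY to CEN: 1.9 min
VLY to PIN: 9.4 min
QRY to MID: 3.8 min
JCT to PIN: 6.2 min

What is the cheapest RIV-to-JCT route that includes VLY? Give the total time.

18.1 min

Shortest RIV→VLY: RIV–VLY = 4.5
Best VLY to JCT: VLY–QRY–JCT costing 13.6
Total via VLY: 4.5 + 13.6 = 18.1 min.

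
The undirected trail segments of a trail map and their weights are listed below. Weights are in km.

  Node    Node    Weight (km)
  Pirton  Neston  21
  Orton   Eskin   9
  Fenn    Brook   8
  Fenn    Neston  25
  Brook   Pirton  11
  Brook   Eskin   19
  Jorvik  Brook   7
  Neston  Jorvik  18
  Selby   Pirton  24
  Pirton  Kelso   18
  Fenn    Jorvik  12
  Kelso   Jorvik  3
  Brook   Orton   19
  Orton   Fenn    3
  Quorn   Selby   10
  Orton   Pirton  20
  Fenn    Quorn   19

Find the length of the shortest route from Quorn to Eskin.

31 km

Running Dijkstra from Quorn:
Quorn: 0
Selby: 10  (via Quorn)
Fenn: 19  (via Quorn)
Orton: 22  (via Fenn)
Brook: 27  (via Fenn)
Eskin: 31  (via Orton)
Shortest route: Quorn–Fenn–Orton–Eskin = 31 km.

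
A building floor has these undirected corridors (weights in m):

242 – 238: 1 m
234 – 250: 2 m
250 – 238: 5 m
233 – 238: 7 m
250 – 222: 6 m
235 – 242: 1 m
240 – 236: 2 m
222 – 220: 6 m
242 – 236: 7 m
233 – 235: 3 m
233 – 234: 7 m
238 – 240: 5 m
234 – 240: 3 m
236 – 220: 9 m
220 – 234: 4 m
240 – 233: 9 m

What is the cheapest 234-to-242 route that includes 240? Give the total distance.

9 m

Best 234 to 240: 234–240 costing 3
Best 240 to 242: 240–238–242 costing 6
Total via 240: 3 + 6 = 9 m.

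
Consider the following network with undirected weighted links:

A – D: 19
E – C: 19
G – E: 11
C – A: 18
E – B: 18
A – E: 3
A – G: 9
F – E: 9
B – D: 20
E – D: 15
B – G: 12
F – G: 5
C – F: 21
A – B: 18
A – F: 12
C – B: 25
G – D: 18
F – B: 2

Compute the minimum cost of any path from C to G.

26

Shortest distances from C:
C: 0
A: 18  (via C)
E: 19  (via C)
F: 21  (via C)
B: 23  (via F)
G: 26  (via F)
Shortest route: C → F → G = 26.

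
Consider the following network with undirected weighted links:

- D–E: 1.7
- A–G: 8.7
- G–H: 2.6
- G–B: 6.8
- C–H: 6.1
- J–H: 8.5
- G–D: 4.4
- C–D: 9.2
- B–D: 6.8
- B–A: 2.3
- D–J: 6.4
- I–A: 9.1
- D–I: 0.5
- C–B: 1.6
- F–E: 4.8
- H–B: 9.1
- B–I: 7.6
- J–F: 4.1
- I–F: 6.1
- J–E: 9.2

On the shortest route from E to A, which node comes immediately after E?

Candidate routes:
E → D → B → A: 1.7+6.8+2.3 = 10.8
E → D → C → B → A: 1.7+9.2+1.6+2.3 = 14.8
E → D → I → B → A: 1.7+0.5+7.6+2.3 = 12.1
E → D → I → A: 1.7+0.5+9.1 = 11.3
The minimum is 10.8 via E → D → B → A.
So from E the first move is to D.

D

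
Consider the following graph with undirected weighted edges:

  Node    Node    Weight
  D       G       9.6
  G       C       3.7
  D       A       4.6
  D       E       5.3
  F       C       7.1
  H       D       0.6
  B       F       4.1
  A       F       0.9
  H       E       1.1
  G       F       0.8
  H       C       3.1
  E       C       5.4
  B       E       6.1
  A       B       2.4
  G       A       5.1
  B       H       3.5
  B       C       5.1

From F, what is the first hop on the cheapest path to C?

Compare a few routes:
F → G → C: 0.8+3.7 = 4.5
F → A → D → H → C: 0.9+4.6+0.6+3.1 = 9.2
F → C: 7.1 = 7.1
F → A → B → C: 0.9+2.4+5.1 = 8.4
The minimum is 4.5 via F → G → C.
So from F the first move is to G.

G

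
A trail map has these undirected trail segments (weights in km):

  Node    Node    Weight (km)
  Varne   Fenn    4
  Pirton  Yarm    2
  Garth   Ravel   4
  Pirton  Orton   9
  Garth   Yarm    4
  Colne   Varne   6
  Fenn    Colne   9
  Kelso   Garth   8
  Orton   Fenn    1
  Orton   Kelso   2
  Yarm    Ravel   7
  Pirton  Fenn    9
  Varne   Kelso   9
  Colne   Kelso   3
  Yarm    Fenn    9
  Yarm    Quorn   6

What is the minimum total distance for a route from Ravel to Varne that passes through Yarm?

Best Ravel to Yarm: Ravel → Yarm costing 7
Best Yarm to Varne: Yarm → Fenn → Varne costing 13
Total via Yarm: 7 + 13 = 20 km.

20 km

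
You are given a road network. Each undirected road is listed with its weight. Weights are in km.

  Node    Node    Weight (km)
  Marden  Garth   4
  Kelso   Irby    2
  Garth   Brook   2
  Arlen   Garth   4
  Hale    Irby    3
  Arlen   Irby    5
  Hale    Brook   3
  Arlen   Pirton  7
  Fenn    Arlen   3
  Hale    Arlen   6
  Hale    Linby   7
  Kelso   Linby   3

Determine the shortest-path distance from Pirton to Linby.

Shortest distances from Pirton:
Pirton: 0
Arlen: 7  (via Pirton)
Fenn: 10  (via Arlen)
Garth: 11  (via Arlen)
Irby: 12  (via Arlen)
Hale: 13  (via Arlen)
Brook: 13  (via Garth)
Kelso: 14  (via Irby)
Marden: 15  (via Garth)
Linby: 17  (via Kelso)
Shortest route: Pirton–Arlen–Irby–Kelso–Linby = 17 km.

17 km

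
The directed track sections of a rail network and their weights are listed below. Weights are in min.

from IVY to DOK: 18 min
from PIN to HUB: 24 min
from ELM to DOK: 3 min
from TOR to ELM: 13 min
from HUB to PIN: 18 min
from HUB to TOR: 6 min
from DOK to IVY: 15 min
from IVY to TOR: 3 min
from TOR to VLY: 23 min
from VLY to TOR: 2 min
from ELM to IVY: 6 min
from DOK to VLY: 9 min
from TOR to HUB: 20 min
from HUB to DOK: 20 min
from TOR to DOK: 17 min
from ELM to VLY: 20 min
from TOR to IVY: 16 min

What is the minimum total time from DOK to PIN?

49 min

Shortest distances from DOK:
DOK: 0
VLY: 9  (via DOK)
TOR: 11  (via VLY)
IVY: 15  (via DOK)
ELM: 24  (via TOR)
HUB: 31  (via TOR)
PIN: 49  (via HUB)
Shortest route: DOK → VLY → TOR → HUB → PIN = 49 min.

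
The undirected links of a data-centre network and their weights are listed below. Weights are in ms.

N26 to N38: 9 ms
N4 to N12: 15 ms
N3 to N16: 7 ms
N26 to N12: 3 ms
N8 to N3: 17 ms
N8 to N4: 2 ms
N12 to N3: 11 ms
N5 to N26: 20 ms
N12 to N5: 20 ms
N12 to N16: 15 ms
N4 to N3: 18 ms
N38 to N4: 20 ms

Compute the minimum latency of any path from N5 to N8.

Shortest distances from N5:
N5: 0
N12: 20  (via N5)
N26: 20  (via N5)
N38: 29  (via N26)
N3: 31  (via N12)
N4: 35  (via N12)
N16: 35  (via N12)
N8: 37  (via N4)
Shortest route: N5–N12–N4–N8 = 37 ms.

37 ms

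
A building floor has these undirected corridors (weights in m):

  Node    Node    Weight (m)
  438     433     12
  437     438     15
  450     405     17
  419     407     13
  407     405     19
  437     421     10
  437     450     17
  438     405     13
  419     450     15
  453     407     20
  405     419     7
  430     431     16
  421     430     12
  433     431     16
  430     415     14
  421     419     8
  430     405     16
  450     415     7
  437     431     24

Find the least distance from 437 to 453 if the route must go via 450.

Best 437 to 450: 437–450 costing 17
Best 450 to 453: 450–419–407–453 costing 48
Total via 450: 17 + 48 = 65 m.

65 m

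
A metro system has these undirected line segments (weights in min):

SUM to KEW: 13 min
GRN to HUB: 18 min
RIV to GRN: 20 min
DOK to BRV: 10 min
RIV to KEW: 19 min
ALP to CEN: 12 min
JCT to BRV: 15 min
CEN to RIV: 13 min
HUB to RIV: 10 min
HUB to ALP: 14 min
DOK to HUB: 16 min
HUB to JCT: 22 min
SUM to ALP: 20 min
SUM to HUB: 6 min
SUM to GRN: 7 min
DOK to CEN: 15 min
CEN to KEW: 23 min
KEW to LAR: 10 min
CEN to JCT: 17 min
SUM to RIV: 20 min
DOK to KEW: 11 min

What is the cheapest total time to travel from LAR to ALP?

Running Dijkstra from LAR:
LAR: 0
KEW: 10  (via LAR)
DOK: 21  (via KEW)
SUM: 23  (via KEW)
RIV: 29  (via KEW)
HUB: 29  (via SUM)
GRN: 30  (via SUM)
BRV: 31  (via DOK)
CEN: 33  (via KEW)
ALP: 43  (via SUM)
Shortest route: LAR → KEW → SUM → ALP = 43 min.

43 min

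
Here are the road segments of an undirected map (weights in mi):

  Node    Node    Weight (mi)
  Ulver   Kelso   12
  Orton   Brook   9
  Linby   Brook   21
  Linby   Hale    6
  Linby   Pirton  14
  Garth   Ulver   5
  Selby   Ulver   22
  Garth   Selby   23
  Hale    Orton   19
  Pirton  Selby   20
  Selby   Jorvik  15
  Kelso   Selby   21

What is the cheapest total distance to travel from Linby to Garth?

57 mi

Compare a few routes:
Linby - Pirton - Selby - Ulver - Garth: 14+20+22+5 = 61
Linby - Pirton - Selby - Garth: 14+20+23 = 57
Cheapest is Linby - Pirton - Selby - Garth at 57 mi.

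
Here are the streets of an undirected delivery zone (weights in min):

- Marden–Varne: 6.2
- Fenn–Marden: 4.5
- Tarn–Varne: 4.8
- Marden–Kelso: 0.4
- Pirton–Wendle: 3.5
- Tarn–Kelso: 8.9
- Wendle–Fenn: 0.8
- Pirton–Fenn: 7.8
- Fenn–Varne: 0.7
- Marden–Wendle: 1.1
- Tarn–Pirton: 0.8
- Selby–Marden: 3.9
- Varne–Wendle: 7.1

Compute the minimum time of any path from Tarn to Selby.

9.3 min

Shortest distances from Tarn:
Tarn: 0
Pirton: 0.8  (via Tarn)
Wendle: 4.3  (via Pirton)
Varne: 4.8  (via Tarn)
Fenn: 5.1  (via Wendle)
Marden: 5.4  (via Wendle)
Kelso: 5.8  (via Marden)
Selby: 9.3  (via Marden)
Shortest route: Tarn → Pirton → Wendle → Marden → Selby = 9.3 min.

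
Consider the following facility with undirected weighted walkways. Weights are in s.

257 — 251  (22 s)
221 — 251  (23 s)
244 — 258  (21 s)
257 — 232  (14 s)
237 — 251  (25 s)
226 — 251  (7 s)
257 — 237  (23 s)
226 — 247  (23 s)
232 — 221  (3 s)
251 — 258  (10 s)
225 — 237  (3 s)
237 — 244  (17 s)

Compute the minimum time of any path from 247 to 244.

61 s

Settle nodes by increasing distance from 247:
247: 0
226: 23  (via 247)
251: 30  (via 226)
258: 40  (via 251)
257: 52  (via 251)
221: 53  (via 251)
237: 55  (via 251)
232: 56  (via 221)
225: 58  (via 237)
244: 61  (via 258)
Shortest route: 247–226–251–258–244 = 61 s.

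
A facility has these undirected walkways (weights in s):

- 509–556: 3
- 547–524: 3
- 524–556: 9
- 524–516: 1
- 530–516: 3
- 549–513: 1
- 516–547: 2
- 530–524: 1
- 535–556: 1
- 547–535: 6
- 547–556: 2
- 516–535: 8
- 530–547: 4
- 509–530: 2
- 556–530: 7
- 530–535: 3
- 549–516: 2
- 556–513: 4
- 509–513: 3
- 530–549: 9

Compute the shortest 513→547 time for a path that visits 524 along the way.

7 s

Shortest 513→524: 513 → 549 → 516 → 524 = 4
Shortest 524→547: 524 → 547 = 3
Total via 524: 4 + 3 = 7 s.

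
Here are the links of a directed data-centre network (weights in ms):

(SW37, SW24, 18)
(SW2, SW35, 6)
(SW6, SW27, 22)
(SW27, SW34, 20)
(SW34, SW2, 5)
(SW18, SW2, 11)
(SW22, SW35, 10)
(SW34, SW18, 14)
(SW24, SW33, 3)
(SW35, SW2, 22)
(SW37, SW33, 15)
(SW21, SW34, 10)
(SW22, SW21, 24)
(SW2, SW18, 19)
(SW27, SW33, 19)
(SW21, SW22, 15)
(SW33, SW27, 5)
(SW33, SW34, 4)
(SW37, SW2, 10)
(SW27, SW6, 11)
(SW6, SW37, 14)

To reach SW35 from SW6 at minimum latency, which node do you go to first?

SW37

Candidate routes:
SW6–SW37–SW2–SW35: 14+10+6 = 30
SW6–SW37–SW33–SW34–SW2–SW35: 14+15+4+5+6 = 44
The minimum is 30 ms via SW6–SW37–SW2–SW35.
So from SW6 the first move is to SW37.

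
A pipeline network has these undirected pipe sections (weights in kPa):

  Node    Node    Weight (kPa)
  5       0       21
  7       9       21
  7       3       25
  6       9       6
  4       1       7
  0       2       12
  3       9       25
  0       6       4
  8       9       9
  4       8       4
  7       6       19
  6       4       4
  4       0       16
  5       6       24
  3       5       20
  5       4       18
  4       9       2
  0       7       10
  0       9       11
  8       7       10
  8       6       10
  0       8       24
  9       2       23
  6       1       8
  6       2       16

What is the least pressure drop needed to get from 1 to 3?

34 kPa

Candidate routes:
1 → 6 → 4 → 9 → 3: 8+4+2+25 = 39
1 → 4 → 9 → 3: 7+2+25 = 34
Cheapest is 1 → 4 → 9 → 3 at 34 kPa.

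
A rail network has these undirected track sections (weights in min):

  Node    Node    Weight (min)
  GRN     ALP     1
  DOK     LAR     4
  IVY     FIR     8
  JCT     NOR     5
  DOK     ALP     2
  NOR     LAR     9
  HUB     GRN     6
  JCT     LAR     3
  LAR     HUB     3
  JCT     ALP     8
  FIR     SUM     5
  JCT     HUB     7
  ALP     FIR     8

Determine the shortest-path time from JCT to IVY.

Shortest distances from JCT:
JCT: 0
LAR: 3  (via JCT)
NOR: 5  (via JCT)
HUB: 6  (via LAR)
DOK: 7  (via LAR)
ALP: 8  (via JCT)
GRN: 9  (via ALP)
FIR: 16  (via ALP)
SUM: 21  (via FIR)
IVY: 24  (via FIR)
Shortest route: JCT → ALP → FIR → IVY = 24 min.

24 min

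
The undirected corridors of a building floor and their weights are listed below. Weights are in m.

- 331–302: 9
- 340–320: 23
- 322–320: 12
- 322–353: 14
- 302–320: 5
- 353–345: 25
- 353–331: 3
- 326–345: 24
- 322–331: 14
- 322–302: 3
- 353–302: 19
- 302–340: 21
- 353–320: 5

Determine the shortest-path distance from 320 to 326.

54 m

Compare a few routes:
320–353–345–326: 5+25+24 = 54
320–302–331–353–345–326: 5+9+3+25+24 = 66
The minimum is 54 m via 320–353–345–326.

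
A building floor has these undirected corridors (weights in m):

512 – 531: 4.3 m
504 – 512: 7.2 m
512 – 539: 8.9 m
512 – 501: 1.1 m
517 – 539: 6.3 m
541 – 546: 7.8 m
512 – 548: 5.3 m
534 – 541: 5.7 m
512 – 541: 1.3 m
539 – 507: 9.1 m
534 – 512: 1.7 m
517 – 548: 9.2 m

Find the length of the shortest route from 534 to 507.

19.7 m

Candidate routes:
534 → 512 → 548 → 517 → 539 → 507: 1.7+5.3+9.2+6.3+9.1 = 31.6
534 → 512 → 539 → 507: 1.7+8.9+9.1 = 19.7
534 → 541 → 512 → 539 → 507: 5.7+1.3+8.9+9.1 = 25
The minimum is 19.7 m via 534 → 512 → 539 → 507.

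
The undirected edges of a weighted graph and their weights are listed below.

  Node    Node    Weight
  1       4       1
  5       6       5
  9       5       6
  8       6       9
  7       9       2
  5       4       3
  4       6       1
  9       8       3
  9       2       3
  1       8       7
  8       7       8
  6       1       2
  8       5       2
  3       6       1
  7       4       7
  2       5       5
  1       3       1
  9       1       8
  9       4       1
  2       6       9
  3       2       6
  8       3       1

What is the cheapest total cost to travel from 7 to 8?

5

Running Dijkstra from 7:
7: 0
9: 2  (via 7)
4: 3  (via 9)
1: 4  (via 4)
6: 4  (via 4)
2: 5  (via 9)
3: 5  (via 1)
8: 5  (via 9)
Shortest route: 7–9–8 = 5.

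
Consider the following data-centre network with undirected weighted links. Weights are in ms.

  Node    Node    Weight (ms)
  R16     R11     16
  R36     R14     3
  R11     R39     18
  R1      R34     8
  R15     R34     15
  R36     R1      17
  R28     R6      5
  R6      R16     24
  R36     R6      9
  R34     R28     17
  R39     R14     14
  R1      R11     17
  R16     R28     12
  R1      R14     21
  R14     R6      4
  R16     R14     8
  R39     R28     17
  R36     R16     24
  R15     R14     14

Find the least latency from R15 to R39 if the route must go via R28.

40 ms

Shortest R15→R28: R15 → R14 → R6 → R28 = 23
Best R28 to R39: R28 → R39 costing 17
Total via R28: 23 + 17 = 40 ms.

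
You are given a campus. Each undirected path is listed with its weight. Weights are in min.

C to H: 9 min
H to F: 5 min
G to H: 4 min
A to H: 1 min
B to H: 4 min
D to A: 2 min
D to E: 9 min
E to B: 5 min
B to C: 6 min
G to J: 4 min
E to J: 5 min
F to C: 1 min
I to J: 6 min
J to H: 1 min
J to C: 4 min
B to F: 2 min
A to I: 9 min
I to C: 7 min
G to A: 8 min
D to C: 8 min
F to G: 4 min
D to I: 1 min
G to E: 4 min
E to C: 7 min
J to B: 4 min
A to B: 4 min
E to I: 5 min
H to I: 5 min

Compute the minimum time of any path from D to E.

6 min

Candidate routes:
D → E: 9 = 9
D → A → H → J → E: 2+1+1+5 = 9
D → I → E: 1+5 = 6
D → A → B → E: 2+4+5 = 11
The minimum is 6 min via D → I → E.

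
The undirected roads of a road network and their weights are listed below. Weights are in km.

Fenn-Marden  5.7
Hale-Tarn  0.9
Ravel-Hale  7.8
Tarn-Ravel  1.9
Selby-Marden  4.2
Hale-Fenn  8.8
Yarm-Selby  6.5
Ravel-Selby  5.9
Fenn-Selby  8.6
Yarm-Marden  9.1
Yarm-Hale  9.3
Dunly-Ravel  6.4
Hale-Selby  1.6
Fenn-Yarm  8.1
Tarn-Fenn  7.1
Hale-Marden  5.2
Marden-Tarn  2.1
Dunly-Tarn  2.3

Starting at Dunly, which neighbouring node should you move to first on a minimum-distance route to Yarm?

Enumerating some paths:
Dunly - Tarn - Hale - Yarm: 2.3+0.9+9.3 = 12.5
Dunly - Tarn - Hale - Selby - Yarm: 2.3+0.9+1.6+6.5 = 11.3
Dunly - Tarn - Marden - Yarm: 2.3+2.1+9.1 = 13.5
Cheapest is Dunly - Tarn - Hale - Selby - Yarm at 11.3 km.
So from Dunly the first move is to Tarn.

Tarn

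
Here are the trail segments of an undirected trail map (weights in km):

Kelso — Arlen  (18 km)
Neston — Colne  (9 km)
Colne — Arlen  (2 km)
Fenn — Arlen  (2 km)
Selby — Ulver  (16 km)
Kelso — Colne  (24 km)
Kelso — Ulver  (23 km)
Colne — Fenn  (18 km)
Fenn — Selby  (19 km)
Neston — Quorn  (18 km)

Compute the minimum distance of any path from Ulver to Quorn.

66 km

Compare a few routes:
Ulver → Kelso → Colne → Neston → Quorn: 23+24+9+18 = 74
Ulver → Selby → Fenn → Colne → Neston → Quorn: 16+19+18+9+18 = 80
Ulver → Selby → Fenn → Arlen → Colne → Neston → Quorn: 16+19+2+2+9+18 = 66
Ulver → Kelso → Arlen → Colne → Neston → Quorn: 23+18+2+9+18 = 70
Cheapest is Ulver → Selby → Fenn → Arlen → Colne → Neston → Quorn at 66 km.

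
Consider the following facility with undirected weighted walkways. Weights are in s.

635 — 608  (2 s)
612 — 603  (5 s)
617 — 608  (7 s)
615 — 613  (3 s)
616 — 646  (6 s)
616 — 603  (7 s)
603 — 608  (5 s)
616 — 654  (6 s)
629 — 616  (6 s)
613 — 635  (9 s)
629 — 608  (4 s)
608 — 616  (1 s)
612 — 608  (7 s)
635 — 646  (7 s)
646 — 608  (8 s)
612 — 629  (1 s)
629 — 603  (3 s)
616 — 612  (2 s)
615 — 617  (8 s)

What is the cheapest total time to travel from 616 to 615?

15 s

Candidate routes:
616 → 612 → 629 → 608 → 617 → 615: 2+1+4+7+8 = 22
616 → 608 → 635 → 613 → 615: 1+2+9+3 = 15
616 → 608 → 617 → 615: 1+7+8 = 16
616 → 612 → 629 → 608 → 635 → 613 → 615: 2+1+4+2+9+3 = 21
Cheapest is 616 → 608 → 635 → 613 → 615 at 15 s.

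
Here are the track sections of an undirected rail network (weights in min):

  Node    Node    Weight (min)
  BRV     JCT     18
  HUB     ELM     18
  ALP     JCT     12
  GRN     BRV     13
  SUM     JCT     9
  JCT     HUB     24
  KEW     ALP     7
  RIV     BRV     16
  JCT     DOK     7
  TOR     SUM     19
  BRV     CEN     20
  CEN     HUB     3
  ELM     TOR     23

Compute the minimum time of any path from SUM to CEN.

36 min

Running Dijkstra from SUM:
SUM: 0
JCT: 9  (via SUM)
DOK: 16  (via JCT)
TOR: 19  (via SUM)
ALP: 21  (via JCT)
BRV: 27  (via JCT)
KEW: 28  (via ALP)
HUB: 33  (via JCT)
CEN: 36  (via HUB)
Shortest route: SUM–JCT–HUB–CEN = 36 min.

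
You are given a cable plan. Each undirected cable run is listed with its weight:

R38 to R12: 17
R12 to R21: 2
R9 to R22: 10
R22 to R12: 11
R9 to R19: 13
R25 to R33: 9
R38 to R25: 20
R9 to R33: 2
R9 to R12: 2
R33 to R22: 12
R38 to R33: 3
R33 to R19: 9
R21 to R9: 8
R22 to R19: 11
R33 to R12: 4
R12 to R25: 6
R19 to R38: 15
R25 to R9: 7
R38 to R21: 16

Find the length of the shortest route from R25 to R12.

6

Running Dijkstra from R25:
R25: 0
R12: 6  (via R25)
Shortest route: R25–R12 = 6.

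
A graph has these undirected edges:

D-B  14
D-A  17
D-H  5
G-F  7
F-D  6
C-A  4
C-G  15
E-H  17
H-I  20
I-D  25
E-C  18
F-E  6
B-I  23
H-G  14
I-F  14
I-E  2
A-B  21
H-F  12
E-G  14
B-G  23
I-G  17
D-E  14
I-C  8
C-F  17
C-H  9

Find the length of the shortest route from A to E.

14

Candidate routes:
A - C - E: 4+18 = 22
A - D - F - E: 17+6+6 = 29
A - C - I - E: 4+8+2 = 14
A - C - F - E: 4+17+6 = 27
The minimum is 14 via A - C - I - E.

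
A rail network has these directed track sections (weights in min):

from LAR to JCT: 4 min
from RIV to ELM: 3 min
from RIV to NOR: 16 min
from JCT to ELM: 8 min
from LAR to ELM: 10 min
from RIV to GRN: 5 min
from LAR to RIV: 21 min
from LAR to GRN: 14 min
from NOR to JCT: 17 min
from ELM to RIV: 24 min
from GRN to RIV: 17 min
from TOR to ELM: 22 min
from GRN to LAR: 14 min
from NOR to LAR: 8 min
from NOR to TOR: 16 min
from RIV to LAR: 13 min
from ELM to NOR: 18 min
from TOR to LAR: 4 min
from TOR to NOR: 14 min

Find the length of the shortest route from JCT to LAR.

Candidate routes:
JCT - ELM - NOR - LAR: 8+18+8 = 34
JCT - ELM - NOR - TOR - LAR: 8+18+16+4 = 46
JCT - ELM - RIV - LAR: 8+24+13 = 45
The minimum is 34 min via JCT - ELM - NOR - LAR.

34 min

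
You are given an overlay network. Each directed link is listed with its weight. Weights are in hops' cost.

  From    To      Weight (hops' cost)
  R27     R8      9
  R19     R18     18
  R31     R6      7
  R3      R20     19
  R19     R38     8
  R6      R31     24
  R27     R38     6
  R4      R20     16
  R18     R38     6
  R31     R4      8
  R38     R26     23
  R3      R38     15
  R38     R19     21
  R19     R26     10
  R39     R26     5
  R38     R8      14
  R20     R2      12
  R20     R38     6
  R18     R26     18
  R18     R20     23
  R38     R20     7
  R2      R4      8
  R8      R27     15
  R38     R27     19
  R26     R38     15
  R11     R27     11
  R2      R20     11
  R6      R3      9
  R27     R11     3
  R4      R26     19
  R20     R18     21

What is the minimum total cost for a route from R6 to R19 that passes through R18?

Best R6 to R18: R6 → R3 → R20 → R18 costing 49
Best R18 to R19: R18 → R38 → R19 costing 27
Total via R18: 49 + 27 = 76 hops' cost.

76 hops' cost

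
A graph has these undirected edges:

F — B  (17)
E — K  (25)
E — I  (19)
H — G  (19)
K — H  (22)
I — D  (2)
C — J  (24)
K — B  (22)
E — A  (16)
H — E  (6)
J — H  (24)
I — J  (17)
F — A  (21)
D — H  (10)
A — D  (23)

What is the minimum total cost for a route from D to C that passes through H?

Shortest D→H: D–H = 10
Shortest H→C: H–J–C = 48
Total via H: 10 + 48 = 58.

58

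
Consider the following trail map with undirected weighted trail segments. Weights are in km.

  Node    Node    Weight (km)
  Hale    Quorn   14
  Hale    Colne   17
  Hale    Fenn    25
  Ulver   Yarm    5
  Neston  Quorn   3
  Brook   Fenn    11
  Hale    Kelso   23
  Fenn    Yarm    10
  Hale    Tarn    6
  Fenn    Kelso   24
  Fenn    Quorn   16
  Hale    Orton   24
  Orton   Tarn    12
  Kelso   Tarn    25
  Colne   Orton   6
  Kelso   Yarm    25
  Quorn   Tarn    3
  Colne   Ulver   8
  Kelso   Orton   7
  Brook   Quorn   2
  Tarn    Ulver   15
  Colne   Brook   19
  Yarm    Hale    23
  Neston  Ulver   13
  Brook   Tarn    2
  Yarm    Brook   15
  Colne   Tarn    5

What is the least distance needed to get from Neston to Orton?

17 km

Shortest distances from Neston:
Neston: 0
Quorn: 3  (via Neston)
Brook: 5  (via Quorn)
Tarn: 6  (via Quorn)
Colne: 11  (via Tarn)
Hale: 12  (via Tarn)
Ulver: 13  (via Neston)
Fenn: 16  (via Brook)
Orton: 17  (via Colne)
Shortest route: Neston–Quorn–Tarn–Colne–Orton = 17 km.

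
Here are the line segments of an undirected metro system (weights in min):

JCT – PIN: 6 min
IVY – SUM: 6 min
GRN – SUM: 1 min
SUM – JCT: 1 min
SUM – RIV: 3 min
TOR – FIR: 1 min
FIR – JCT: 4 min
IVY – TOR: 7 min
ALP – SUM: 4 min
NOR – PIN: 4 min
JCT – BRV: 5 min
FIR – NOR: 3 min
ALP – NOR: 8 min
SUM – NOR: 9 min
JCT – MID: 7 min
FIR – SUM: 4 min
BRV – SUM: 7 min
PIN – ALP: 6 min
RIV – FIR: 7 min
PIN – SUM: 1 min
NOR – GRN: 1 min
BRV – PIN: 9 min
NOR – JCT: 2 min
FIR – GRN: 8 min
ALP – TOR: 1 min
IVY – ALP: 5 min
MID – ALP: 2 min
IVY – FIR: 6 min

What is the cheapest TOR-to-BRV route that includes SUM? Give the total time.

Shortest TOR→SUM: TOR → ALP → SUM = 5
Shortest SUM→BRV: SUM → JCT → BRV = 6
Total via SUM: 5 + 6 = 11 min.

11 min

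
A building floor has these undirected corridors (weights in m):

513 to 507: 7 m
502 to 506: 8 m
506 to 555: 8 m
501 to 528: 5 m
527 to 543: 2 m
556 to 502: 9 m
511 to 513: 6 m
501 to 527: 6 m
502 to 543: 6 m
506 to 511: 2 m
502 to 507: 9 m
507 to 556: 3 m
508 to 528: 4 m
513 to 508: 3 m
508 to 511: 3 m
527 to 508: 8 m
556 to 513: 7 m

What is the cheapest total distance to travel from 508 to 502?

13 m

Candidate routes:
508 - 511 - 506 - 502: 3+2+8 = 13
508 - 527 - 543 - 502: 8+2+6 = 16
The minimum is 13 m via 508 - 511 - 506 - 502.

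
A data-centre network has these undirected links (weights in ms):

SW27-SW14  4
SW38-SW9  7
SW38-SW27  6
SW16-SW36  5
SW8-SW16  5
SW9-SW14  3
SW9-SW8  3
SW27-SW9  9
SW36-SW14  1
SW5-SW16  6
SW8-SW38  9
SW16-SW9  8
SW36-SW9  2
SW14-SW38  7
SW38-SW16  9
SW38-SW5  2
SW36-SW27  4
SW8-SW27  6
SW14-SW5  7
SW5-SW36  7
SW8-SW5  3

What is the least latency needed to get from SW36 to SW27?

4 ms

Enumerating some paths:
SW36–SW9–SW14–SW27: 2+3+4 = 9
SW36–SW14–SW27: 1+4 = 5
SW36–SW27: 4 = 4
Cheapest is SW36–SW27 at 4 ms.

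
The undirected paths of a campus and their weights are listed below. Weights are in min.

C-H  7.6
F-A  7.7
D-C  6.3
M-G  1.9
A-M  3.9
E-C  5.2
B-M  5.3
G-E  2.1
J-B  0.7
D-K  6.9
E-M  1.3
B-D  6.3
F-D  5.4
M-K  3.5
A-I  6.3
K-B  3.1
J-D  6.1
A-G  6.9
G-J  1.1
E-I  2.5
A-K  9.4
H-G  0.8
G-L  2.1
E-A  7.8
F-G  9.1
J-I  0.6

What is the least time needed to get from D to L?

Settle nodes by increasing distance from D:
D: 0
F: 5.4  (via D)
J: 6.1  (via D)
B: 6.3  (via D)
C: 6.3  (via D)
I: 6.7  (via J)
K: 6.9  (via D)
G: 7.2  (via J)
H: 8  (via G)
M: 9.1  (via G)
E: 9.2  (via I)
L: 9.3  (via G)
Shortest route: D → J → G → L = 9.3 min.

9.3 min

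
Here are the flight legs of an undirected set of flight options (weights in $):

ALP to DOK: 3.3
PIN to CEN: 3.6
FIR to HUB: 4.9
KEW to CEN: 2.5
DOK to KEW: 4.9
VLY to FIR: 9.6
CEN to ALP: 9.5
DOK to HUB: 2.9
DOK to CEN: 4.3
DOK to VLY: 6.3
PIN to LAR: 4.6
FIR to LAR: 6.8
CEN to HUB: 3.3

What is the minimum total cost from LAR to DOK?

Compare a few routes:
LAR–PIN–CEN–HUB–DOK: 4.6+3.6+3.3+2.9 = 14.4
LAR–PIN–CEN–DOK: 4.6+3.6+4.3 = 12.5
The minimum is $12.5 via LAR–PIN–CEN–DOK.

$12.5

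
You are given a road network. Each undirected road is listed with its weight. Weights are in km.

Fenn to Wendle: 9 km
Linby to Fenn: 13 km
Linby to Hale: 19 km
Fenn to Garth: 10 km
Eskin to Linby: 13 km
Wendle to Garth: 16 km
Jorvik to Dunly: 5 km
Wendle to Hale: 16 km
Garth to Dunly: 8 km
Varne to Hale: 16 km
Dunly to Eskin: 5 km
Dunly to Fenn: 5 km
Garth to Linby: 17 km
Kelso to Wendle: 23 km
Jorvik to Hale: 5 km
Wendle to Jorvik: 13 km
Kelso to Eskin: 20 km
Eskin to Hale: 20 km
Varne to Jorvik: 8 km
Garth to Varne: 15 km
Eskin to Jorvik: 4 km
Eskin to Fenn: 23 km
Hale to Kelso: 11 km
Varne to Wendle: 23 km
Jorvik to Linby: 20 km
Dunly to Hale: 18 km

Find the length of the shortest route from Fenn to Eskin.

Settle nodes by increasing distance from Fenn:
Fenn: 0
Dunly: 5  (via Fenn)
Wendle: 9  (via Fenn)
Eskin: 10  (via Dunly)
Shortest route: Fenn → Dunly → Eskin = 10 km.

10 km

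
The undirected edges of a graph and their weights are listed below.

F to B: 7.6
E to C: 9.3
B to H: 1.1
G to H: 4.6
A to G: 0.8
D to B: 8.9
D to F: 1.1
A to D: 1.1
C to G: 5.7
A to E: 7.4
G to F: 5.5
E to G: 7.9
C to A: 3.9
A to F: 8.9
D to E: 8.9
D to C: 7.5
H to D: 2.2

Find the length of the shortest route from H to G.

4.1

Shortest distances from H:
H: 0
B: 1.1  (via H)
D: 2.2  (via H)
A: 3.3  (via D)
F: 3.3  (via D)
G: 4.1  (via A)
Shortest route: H → D → A → G = 4.1.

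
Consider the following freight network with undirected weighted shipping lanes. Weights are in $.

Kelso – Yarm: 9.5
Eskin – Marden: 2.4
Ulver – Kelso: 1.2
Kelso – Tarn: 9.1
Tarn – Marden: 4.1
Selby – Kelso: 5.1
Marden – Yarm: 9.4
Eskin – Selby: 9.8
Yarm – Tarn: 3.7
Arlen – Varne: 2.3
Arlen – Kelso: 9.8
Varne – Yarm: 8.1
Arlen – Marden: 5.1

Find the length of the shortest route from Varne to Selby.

Compare a few routes:
Varne–Arlen–Marden–Eskin–Selby: 2.3+5.1+2.4+9.8 = 19.6
Varne–Yarm–Kelso–Selby: 8.1+9.5+5.1 = 22.7
Varne–Arlen–Kelso–Selby: 2.3+9.8+5.1 = 17.2
The minimum is $17.2 via Varne–Arlen–Kelso–Selby.

$17.2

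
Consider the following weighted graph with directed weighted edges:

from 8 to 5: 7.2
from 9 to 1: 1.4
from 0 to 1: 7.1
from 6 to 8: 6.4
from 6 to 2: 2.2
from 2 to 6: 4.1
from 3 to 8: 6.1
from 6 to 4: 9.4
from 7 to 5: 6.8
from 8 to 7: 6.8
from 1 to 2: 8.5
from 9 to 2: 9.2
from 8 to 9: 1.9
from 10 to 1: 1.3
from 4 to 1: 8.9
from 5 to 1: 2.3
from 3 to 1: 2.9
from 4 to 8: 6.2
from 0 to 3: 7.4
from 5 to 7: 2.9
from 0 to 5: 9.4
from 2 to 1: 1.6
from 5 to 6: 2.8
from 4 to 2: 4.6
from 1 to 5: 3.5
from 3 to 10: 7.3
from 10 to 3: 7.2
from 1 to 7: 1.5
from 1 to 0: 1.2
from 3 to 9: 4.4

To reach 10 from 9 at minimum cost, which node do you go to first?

Compare a few routes:
9–1–0–3–10: 1.4+1.2+7.4+7.3 = 17.3
9–2–1–0–3–10: 9.2+1.6+1.2+7.4+7.3 = 26.7
The minimum is 17.3 via 9–1–0–3–10.
So from 9 the first move is to 1.

1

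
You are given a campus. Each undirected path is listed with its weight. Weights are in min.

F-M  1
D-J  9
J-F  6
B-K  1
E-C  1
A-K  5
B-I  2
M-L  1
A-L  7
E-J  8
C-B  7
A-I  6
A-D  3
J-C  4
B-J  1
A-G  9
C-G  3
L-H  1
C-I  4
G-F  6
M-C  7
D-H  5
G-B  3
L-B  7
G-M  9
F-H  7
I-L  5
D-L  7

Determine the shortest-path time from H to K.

9 min

Running Dijkstra from H:
H: 0
L: 1  (via H)
M: 2  (via L)
F: 3  (via M)
D: 5  (via H)
I: 6  (via L)
A: 8  (via L)
B: 8  (via L)
C: 9  (via M)
G: 9  (via F)
J: 9  (via F)
K: 9  (via B)
Shortest route: H–L–B–K = 9 min.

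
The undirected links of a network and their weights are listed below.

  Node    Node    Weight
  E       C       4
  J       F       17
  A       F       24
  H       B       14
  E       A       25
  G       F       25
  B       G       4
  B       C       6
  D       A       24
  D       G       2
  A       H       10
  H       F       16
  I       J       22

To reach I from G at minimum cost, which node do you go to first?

F

Compare a few routes:
G → D → A → F → J → I: 2+24+24+17+22 = 89
G → F → J → I: 25+17+22 = 64
G → D → A → H → F → J → I: 2+24+10+16+17+22 = 91
G → B → H → F → J → I: 4+14+16+17+22 = 73
The minimum is 64 via G → F → J → I.
So from G the first move is to F.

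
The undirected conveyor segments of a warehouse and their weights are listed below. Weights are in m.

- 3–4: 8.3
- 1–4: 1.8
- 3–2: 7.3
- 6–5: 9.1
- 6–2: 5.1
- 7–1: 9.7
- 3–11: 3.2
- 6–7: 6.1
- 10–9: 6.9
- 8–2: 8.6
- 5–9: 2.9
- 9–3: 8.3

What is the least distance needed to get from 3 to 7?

18.5 m

Running Dijkstra from 3:
3: 0
11: 3.2  (via 3)
2: 7.3  (via 3)
4: 8.3  (via 3)
9: 8.3  (via 3)
1: 10.1  (via 4)
5: 11.2  (via 9)
6: 12.4  (via 2)
10: 15.2  (via 9)
8: 15.9  (via 2)
7: 18.5  (via 6)
Shortest route: 3–2–6–7 = 18.5 m.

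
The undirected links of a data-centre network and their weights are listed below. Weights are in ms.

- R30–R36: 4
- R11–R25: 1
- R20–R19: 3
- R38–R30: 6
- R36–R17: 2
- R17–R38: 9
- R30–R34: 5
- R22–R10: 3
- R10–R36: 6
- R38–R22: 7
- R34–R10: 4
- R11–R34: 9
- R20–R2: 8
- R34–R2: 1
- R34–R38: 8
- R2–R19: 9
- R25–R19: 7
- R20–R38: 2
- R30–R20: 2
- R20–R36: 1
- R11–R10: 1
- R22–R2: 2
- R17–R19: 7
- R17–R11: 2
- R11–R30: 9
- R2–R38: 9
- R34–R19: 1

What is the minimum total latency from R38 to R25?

8 ms

Shortest distances from R38:
R38: 0
R20: 2  (via R38)
R36: 3  (via R20)
R30: 4  (via R20)
R17: 5  (via R36)
R19: 5  (via R20)
R34: 6  (via R19)
R2: 7  (via R34)
R22: 7  (via R38)
R11: 7  (via R17)
R10: 8  (via R11)
R25: 8  (via R11)
Shortest route: R38–R20–R36–R17–R11–R25 = 8 ms.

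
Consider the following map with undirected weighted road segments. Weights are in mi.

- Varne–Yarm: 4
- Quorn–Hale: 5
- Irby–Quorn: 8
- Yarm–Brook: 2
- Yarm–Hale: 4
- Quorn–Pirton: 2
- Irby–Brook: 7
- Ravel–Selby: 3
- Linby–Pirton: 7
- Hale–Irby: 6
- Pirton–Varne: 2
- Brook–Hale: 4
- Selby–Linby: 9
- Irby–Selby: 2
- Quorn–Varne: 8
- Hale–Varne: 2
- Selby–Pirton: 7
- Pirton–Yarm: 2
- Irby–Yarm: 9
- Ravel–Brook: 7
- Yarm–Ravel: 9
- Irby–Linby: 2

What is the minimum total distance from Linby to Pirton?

7 mi

Settle nodes by increasing distance from Linby:
Linby: 0
Irby: 2  (via Linby)
Selby: 4  (via Irby)
Pirton: 7  (via Linby)
Shortest route: Linby–Pirton = 7 mi.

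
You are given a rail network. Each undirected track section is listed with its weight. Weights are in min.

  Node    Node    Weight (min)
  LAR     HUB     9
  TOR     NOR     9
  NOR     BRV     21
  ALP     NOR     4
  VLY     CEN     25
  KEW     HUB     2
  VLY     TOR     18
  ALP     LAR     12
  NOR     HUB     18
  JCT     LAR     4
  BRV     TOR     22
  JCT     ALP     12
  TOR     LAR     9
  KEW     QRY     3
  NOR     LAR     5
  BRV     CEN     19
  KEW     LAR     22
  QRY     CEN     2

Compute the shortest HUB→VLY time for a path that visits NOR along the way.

41 min

Best HUB to NOR: HUB → LAR → NOR costing 14
Shortest NOR→VLY: NOR → TOR → VLY = 27
Total via NOR: 14 + 27 = 41 min.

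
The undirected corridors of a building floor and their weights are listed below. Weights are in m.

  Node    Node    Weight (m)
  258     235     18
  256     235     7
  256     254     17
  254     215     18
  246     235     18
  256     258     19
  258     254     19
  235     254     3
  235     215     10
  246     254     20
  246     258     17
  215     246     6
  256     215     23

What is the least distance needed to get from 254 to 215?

Compare a few routes:
254 - 235 - 215: 3+10 = 13
254 - 215: 18 = 18
Cheapest is 254 - 235 - 215 at 13 m.

13 m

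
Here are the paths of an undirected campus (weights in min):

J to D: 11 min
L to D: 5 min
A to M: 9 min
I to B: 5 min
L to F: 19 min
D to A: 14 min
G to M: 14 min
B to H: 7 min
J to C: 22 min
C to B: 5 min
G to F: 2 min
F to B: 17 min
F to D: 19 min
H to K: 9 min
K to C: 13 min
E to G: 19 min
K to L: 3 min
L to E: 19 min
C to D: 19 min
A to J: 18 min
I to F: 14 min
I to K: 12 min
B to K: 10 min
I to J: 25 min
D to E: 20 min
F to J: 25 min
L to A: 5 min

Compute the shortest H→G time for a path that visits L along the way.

Best H to L: H → K → L costing 12
Shortest L→G: L → F → G = 21
Total via L: 12 + 21 = 33 min.

33 min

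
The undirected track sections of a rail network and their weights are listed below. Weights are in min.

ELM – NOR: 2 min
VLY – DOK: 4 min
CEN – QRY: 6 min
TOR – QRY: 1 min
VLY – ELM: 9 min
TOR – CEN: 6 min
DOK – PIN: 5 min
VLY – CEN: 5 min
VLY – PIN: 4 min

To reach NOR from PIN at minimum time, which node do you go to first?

Enumerating some paths:
PIN → VLY → ELM → NOR: 4+9+2 = 15
PIN → DOK → VLY → ELM → NOR: 5+4+9+2 = 20
The minimum is 15 min via PIN → VLY → ELM → NOR.
So from PIN the first move is to VLY.

VLY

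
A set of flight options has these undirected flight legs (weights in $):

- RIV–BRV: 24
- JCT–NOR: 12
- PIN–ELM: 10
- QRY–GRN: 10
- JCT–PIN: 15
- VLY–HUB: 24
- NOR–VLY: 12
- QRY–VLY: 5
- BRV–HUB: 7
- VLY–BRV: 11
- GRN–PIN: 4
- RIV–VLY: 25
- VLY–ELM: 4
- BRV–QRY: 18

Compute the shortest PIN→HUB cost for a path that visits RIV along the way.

$70

Best PIN to RIV: PIN → ELM → VLY → RIV costing 39
Shortest RIV→HUB: RIV → BRV → HUB = 31
Total via RIV: 39 + 31 = $70.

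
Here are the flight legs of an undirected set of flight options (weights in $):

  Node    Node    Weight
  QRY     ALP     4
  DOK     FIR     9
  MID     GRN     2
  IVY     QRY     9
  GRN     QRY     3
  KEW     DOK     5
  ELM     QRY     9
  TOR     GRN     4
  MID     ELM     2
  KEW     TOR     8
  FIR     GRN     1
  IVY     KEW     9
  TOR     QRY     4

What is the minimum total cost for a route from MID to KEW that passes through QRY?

$17

Best MID to QRY: MID–GRN–QRY costing 5
Best QRY to KEW: QRY–TOR–KEW costing 12
Total via QRY: 5 + 12 = $17.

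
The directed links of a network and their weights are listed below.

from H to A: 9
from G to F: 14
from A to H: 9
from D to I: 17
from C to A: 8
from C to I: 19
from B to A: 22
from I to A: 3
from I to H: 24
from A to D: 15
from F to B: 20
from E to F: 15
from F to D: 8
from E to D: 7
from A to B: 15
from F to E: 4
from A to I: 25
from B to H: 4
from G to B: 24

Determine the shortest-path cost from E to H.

36

Compare a few routes:
E → D → I → A → B → H: 7+17+3+15+4 = 46
E → D → I → A → H: 7+17+3+9 = 36
E → D → I → H: 7+17+24 = 48
E → F → B → H: 15+20+4 = 39
The minimum is 36 via E → D → I → A → H.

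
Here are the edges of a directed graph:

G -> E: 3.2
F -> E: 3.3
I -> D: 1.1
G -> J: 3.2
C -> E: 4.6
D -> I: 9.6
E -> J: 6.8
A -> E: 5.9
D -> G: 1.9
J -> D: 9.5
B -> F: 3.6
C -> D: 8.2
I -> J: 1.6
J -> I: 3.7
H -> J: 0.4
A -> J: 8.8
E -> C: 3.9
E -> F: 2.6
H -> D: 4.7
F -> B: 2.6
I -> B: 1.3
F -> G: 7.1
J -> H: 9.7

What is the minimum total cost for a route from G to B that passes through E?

Best G to E: G → E costing 3.2
Shortest E→B: E → F → B = 5.2
Total via E: 3.2 + 5.2 = 8.4.

8.4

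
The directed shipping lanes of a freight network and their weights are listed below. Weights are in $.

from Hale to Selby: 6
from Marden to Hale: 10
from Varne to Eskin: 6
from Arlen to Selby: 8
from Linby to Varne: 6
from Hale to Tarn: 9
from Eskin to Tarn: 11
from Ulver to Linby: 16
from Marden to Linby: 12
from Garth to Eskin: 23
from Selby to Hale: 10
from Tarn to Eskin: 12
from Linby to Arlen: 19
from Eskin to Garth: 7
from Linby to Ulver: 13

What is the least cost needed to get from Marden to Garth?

Candidate routes:
Marden - Linby - Varne - Eskin - Garth: 12+6+6+7 = 31
Marden - Hale - Tarn - Eskin - Garth: 10+9+12+7 = 38
The minimum is $31 via Marden - Linby - Varne - Eskin - Garth.

$31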